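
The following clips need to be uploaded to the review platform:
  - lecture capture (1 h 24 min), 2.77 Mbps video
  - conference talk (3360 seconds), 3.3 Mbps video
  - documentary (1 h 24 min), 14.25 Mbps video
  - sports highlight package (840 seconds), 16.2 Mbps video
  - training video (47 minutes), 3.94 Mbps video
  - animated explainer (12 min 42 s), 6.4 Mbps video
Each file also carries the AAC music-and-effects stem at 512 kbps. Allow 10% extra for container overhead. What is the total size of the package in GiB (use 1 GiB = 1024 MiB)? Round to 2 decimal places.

17.37 GiB

Audio: 512 kbps = 0.512 Mbps.
lecture capture: 3.282 Mbps × 5040 s × 1.10 = 18195.4 Mb
conference talk: 3.812 Mbps × 3360 s × 1.10 = 14089.2 Mb
documentary: 14.762 Mbps × 5040 s × 1.10 = 81840.5 Mb
sports highlight package: 16.712 Mbps × 840 s × 1.10 = 15441.9 Mb
training video: 4.452 Mbps × 2820 s × 1.10 = 13810.1 Mb
animated explainer: 6.912 Mbps × 762 s × 1.10 = 5793.6 Mb
Total: 149170.7 Mb = 18646.3 MB.
= 17.37 GiB.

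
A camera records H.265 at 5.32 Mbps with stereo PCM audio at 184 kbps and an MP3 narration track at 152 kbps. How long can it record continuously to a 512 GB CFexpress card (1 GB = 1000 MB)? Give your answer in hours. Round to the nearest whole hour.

201 hours

Audio total: 184 + 152 = 336 kbps = 0.336 Mbps.
Total bitrate: 5.32 + 0.336 = 5.656 Mbps.
Capacity: 512 GB = 4,096,000 Mb.
Recording time: 4,096,000 / 5.656 = 724,187 s ≈ 201 hours.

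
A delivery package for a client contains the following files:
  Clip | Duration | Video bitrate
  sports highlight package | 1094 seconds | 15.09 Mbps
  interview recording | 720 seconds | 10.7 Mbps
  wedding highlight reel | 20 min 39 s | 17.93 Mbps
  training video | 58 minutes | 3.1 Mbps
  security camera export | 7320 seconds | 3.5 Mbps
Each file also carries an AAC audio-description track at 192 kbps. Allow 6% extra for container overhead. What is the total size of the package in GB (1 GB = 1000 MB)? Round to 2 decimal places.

11.33 GB

Audio: 192 kbps = 0.192 Mbps.
sports highlight package: 15.282 Mbps × 1094 s × 1.06 = 17721.6 Mb
interview recording: 10.892 Mbps × 720 s × 1.06 = 8312.8 Mb
wedding highlight reel: 18.122 Mbps × 1239 s × 1.06 = 23800.3 Mb
training video: 3.292 Mbps × 3480 s × 1.06 = 12143.5 Mb
security camera export: 3.692 Mbps × 7320 s × 1.06 = 28647.0 Mb
Total: 90625.2 Mb = 11328.2 MB.
= 11.33 GB.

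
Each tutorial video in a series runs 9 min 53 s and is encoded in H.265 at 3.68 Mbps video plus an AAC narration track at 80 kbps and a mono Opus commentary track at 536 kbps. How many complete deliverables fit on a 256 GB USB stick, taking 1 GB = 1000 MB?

803

9 min 53 s = 593 s
Audio total: 80 + 536 = 616 kbps = 0.616 Mbps.
Total bitrate: 4.296 Mbps.
Per item: 4.296 Mbps × 593 s = 2,548 Mb = 318.4 MB.
Capacity: 256 GB = 2,048,000 Mb; 803.92 items → 803 complete.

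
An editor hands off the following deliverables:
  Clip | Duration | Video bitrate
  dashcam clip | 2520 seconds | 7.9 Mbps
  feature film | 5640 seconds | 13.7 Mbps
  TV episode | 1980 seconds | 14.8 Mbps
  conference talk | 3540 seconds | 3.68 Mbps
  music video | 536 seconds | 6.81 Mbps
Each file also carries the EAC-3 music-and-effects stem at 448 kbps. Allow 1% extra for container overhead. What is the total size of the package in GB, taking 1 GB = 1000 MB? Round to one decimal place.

Audio: 448 kbps = 0.448 Mbps.
dashcam clip: 8.348 Mbps × 2520 s × 1.01 = 21247.3 Mb
feature film: 14.148 Mbps × 5640 s × 1.01 = 80592.7 Mb
TV episode: 15.248 Mbps × 1980 s × 1.01 = 30493.0 Mb
conference talk: 4.128 Mbps × 3540 s × 1.01 = 14759.3 Mb
music video: 7.258 Mbps × 536 s × 1.01 = 3929.2 Mb
Total: 151021.4 Mb = 18877.7 MB.
= 18.88 GB.

18.9 GB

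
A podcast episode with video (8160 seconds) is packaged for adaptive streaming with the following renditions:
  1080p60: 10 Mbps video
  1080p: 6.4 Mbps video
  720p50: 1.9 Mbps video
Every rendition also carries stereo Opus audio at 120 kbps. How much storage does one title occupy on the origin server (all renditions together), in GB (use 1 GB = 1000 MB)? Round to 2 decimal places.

Audio: 120 kbps = 0.120 Mbps.
Sum of rendition bitrates: (10+0.120) + (6.4+0.120) + (1.9+0.120) = 18.660 Mbps.
× 8160 s = 152,266 Mb = 19,033 MB = 19.03 GB.

19.03 GB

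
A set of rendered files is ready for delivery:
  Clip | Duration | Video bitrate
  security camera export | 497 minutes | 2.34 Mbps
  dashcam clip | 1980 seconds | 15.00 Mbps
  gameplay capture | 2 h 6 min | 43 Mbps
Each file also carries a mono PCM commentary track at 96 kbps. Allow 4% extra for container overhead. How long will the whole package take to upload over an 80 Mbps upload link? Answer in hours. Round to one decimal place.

Audio: 96 kbps = 0.096 Mbps.
security camera export: 2.436 Mbps × 29820 s × 1.04 = 75547.2 Mb
dashcam clip: 15.096 Mbps × 1980 s × 1.04 = 31085.7 Mb
gameplay capture: 43.096 Mbps × 7560 s × 1.04 = 338838.0 Mb
Total: 445470.9 Mb = 55683.9 MB.
At 80 Mbps: 445470.9 / 80 = 5568 s ≈ 1.55 hours.

1.5 hours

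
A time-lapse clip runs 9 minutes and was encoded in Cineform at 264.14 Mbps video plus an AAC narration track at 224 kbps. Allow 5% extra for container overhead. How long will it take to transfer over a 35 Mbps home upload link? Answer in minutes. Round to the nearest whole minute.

9 min = 540 s
Audio: 224 kbps = 0.224 Mbps.
Total bitrate: 264.364 Mbps.
File: 264.364 Mbps × 540 s = 142756.6 Mb.
With 5% container overhead: ×1.05. → 149894.4 Mb.
At 35 Mbps: 149894.4 / 35 = 4282.7 s ≈ 71.4 minutes.

71 minutes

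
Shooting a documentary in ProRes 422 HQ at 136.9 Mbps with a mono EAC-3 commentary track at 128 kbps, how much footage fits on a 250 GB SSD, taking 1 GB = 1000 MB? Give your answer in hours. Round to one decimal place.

Audio: 128 kbps = 0.128 Mbps.
Total bitrate: 136.9 + 0.128 = 137.028 Mbps.
Capacity: 250 GB = 2,000,000 Mb.
Recording time: 2,000,000 / 137.028 = 14,596 s ≈ 4.05 hours.

4.1 hours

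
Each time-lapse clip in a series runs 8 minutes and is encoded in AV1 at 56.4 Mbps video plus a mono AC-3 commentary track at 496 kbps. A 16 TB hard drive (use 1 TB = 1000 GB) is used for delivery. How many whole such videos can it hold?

8 min = 480 s
Audio: 496 kbps = 0.496 Mbps.
Total bitrate: 56.896 Mbps.
Per item: 56.896 Mbps × 480 s = 27,310 Mb = 3,414 MB.
Capacity: 16 TB = 128,000,000 Mb; 4686.91 items → 4686 complete.

4686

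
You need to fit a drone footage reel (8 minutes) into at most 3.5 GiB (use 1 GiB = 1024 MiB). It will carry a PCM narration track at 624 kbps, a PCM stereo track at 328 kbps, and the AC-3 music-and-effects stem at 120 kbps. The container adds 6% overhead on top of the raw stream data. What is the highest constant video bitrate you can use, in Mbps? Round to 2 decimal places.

Budget: 3.5 GiB = 30064.8 Mb.
Stream payload after overhead: 30064.8 / 1.06 = 28363.0 Mb.
8 min = 480 s
Total bitrate budget: 28363.0 Mb / 480 s = 59.090 Mbps.
Audio total: 624 + 328 + 120 = 1072 kbps = 1.072 Mbps.
Video: 59.090 − 1.072 = 58.018 Mbps.

58.02 Mbps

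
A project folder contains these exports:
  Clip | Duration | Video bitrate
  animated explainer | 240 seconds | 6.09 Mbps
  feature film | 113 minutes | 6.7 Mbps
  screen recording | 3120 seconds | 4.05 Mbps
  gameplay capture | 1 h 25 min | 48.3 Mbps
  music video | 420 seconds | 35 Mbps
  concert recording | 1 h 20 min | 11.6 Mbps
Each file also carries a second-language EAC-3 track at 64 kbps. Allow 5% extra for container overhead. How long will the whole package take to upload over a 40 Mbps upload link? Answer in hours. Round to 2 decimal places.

Audio: 64 kbps = 0.064 Mbps.
animated explainer: 6.154 Mbps × 240 s × 1.05 = 1550.8 Mb
feature film: 6.764 Mbps × 6780 s × 1.05 = 48152.9 Mb
screen recording: 4.114 Mbps × 3120 s × 1.05 = 13477.5 Mb
gameplay capture: 48.364 Mbps × 5100 s × 1.05 = 258989.2 Mb
music video: 35.064 Mbps × 420 s × 1.05 = 15463.2 Mb
concert recording: 11.664 Mbps × 4800 s × 1.05 = 58786.6 Mb
Total: 396420.2 Mb = 49552.5 MB.
At 40 Mbps: 396420.2 / 40 = 9911 s ≈ 2.75 hours.

2.75 hours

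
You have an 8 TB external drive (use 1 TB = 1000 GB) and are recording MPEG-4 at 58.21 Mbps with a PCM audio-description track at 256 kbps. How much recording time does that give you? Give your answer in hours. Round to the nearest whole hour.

304 hours

Audio: 256 kbps = 0.256 Mbps.
Total bitrate: 58.21 + 0.256 = 58.466 Mbps.
Capacity: 8 TB = 64,000,000 Mb.
Recording time: 64,000,000 / 58.466 = 1,094,653 s ≈ 304 hours.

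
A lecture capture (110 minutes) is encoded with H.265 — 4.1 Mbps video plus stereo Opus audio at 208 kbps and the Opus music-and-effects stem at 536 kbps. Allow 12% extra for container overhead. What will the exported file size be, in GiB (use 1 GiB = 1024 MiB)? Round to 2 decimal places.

110 min = 6600 s
Audio total: 208 + 536 = 744 kbps = 0.744 Mbps.
Total bitrate: 4.1 + 0.744 = 4.844 Mbps.
Stream data: 4.844 Mbps × 6600 s = 31970.4 Mb.
With 12% container overhead: ×1.12.
35,807 Mb = 4,475,856,000 bytes ÷ 1,073,741,824 = 4.168 GiB.

4.17 GiB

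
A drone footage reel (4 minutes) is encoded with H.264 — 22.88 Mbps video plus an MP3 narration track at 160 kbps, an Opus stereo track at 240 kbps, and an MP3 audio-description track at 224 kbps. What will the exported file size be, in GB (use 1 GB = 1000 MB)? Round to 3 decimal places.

0.705 GB

4 min = 240 s
Audio total: 160 + 240 + 224 = 624 kbps = 0.624 Mbps.
Total bitrate: 22.88 + 0.624 = 23.504 Mbps.
Stream data: 23.504 Mbps × 240 s = 5641.0 Mb.
5,641 Mb ÷ 8 = 705.1 MB → 0.7051 GB.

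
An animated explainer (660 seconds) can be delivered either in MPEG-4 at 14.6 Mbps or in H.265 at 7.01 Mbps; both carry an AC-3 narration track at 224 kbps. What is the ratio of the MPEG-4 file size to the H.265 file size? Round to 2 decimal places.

Audio: 224 kbps = 0.224 Mbps.
MPEG-4: 14.824 Mbps × 660 s = 9783.8 Mb = 1.223 GB.
H.265: 7.234 Mbps × 660 s = 4774.4 Mb = 0.597 GB.
Ratio: 1.223 / 0.597 = 2.049.

2.05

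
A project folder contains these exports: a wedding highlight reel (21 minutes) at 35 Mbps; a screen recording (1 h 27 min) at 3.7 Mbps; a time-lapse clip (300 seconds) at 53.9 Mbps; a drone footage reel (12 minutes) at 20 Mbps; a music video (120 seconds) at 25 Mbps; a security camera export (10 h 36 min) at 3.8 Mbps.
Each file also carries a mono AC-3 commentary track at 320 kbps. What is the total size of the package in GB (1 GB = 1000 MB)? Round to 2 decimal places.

Audio: 320 kbps = 0.320 Mbps.
wedding highlight reel: 35.320 Mbps × 1260 s = 44503.2 Mb
screen recording: 4.020 Mbps × 5220 s = 20984.4 Mb
time-lapse clip: 54.220 Mbps × 300 s = 16266.0 Mb
drone footage reel: 20.320 Mbps × 720 s = 14630.4 Mb
music video: 25.320 Mbps × 120 s = 3038.4 Mb
security camera export: 4.120 Mbps × 38160 s = 157219.2 Mb
Total: 256641.6 Mb = 32080.2 MB.
= 32.08 GB.

32.08 GB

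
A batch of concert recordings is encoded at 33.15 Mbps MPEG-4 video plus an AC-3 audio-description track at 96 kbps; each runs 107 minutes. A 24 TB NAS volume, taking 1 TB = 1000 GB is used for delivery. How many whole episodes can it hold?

899

107 min = 6420 s
Audio: 96 kbps = 0.096 Mbps.
Total bitrate: 33.246 Mbps.
Per item: 33.246 Mbps × 6420 s = 213,439 Mb = 26,680 MB.
Capacity: 24 TB = 192,000,000 Mb; 899.55 items → 899 complete.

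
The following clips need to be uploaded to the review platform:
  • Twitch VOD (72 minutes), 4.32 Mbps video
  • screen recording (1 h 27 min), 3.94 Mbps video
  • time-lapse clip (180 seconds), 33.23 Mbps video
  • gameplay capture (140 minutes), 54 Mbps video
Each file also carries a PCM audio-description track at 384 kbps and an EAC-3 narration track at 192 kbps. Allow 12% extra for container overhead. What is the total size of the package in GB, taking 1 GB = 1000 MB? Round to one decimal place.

71.3 GB

Audio total: 384 + 192 = 576 kbps = 0.576 Mbps.
Twitch VOD: 4.896 Mbps × 4320 s × 1.12 = 23688.8 Mb
screen recording: 4.516 Mbps × 5220 s × 1.12 = 26402.3 Mb
time-lapse clip: 33.806 Mbps × 180 s × 1.12 = 6815.3 Mb
gameplay capture: 54.576 Mbps × 8400 s × 1.12 = 513451.0 Mb
Total: 570357.4 Mb = 71294.7 MB.
= 71.29 GB.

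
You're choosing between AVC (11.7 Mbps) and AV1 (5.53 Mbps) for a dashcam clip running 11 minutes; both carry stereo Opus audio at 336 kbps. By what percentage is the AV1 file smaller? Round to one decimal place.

51.3%

11 min = 660 s
Audio: 336 kbps = 0.336 Mbps.
AVC: 12.036 Mbps × 660 s = 7943.8 Mb = 0.925 GiB.
AV1: 5.866 Mbps × 660 s = 3871.6 Mb = 0.451 GiB.
Reduction: (1 − 0.451/0.925) × 100 = 51.26%.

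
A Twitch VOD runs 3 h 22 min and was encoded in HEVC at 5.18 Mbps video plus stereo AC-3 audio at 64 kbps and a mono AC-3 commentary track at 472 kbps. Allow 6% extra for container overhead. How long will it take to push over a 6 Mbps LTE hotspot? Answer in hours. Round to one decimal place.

3.4 hours

3 h 22 min = 202 min = 12120 s
Audio total: 64 + 472 = 536 kbps = 0.536 Mbps.
Total bitrate: 5.716 Mbps.
File: 5.716 Mbps × 12120 s = 69277.9 Mb.
With 6% container overhead: ×1.06. → 73434.6 Mb.
At 6 Mbps: 73434.6 / 6 = 12239.1 s ≈ 3.4 hours.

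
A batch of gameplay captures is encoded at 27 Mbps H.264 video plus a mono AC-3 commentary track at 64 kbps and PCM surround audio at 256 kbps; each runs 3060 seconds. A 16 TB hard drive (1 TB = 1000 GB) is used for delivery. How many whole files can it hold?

Audio total: 64 + 256 = 320 kbps = 0.320 Mbps.
Total bitrate: 27.320 Mbps.
Per item: 27.320 Mbps × 3060 s = 83,599 Mb = 10,450 MB.
Capacity: 16 TB = 128,000,000 Mb; 1531.12 items → 1531 complete.

1531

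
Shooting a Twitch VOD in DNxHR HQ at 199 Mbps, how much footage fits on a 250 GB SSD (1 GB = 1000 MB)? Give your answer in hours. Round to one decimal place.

Capacity: 250 GB = 2,000,000 Mb.
Recording time: 2,000,000 / 199.000 = 10,050 s ≈ 2.79 hours.

2.8 hours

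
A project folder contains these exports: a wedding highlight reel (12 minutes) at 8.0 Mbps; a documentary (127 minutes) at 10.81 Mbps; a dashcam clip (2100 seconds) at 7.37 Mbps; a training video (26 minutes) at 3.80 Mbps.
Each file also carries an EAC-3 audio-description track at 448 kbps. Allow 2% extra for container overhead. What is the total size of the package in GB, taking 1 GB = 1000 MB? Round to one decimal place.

14.7 GB

Audio: 448 kbps = 0.448 Mbps.
wedding highlight reel: 8.448 Mbps × 720 s × 1.02 = 6204.2 Mb
documentary: 11.258 Mbps × 7620 s × 1.02 = 87501.7 Mb
dashcam clip: 7.818 Mbps × 2100 s × 1.02 = 16746.2 Mb
training video: 4.248 Mbps × 1560 s × 1.02 = 6759.4 Mb
Total: 117211.5 Mb = 14651.4 MB.
= 14.65 GB.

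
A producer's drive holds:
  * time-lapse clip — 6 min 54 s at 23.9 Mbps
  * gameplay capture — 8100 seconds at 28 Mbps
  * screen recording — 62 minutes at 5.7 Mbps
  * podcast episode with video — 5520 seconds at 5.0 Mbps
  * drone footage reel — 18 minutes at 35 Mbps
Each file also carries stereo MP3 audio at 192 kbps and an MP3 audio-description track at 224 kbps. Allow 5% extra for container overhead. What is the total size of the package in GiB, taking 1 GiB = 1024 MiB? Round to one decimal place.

Audio total: 192 + 224 = 416 kbps = 0.416 Mbps.
time-lapse clip: 24.316 Mbps × 414 s × 1.05 = 10570.2 Mb
gameplay capture: 28.416 Mbps × 8100 s × 1.05 = 241678.1 Mb
screen recording: 6.116 Mbps × 3720 s × 1.05 = 23889.1 Mb
podcast episode with video: 5.416 Mbps × 5520 s × 1.05 = 31391.1 Mb
drone footage reel: 35.416 Mbps × 1080 s × 1.05 = 40161.7 Mb
Total: 347690.2 Mb = 43461.3 MB.
= 40.48 GiB.

40.5 GiB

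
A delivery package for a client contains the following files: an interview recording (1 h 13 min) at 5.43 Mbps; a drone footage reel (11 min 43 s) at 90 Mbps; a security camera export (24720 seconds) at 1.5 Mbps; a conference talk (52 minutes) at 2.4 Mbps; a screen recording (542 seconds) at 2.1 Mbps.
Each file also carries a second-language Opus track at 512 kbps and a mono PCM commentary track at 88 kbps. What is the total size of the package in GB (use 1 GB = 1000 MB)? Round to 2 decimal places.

Audio total: 512 + 88 = 600 kbps = 0.600 Mbps.
interview recording: 6.030 Mbps × 4380 s = 26411.4 Mb
drone footage reel: 90.600 Mbps × 703 s = 63691.8 Mb
security camera export: 2.100 Mbps × 24720 s = 51912.0 Mb
conference talk: 3.000 Mbps × 3120 s = 9360.0 Mb
screen recording: 2.700 Mbps × 542 s = 1463.4 Mb
Total: 152838.6 Mb = 19104.8 MB.
= 19.10 GB.

19.10 GB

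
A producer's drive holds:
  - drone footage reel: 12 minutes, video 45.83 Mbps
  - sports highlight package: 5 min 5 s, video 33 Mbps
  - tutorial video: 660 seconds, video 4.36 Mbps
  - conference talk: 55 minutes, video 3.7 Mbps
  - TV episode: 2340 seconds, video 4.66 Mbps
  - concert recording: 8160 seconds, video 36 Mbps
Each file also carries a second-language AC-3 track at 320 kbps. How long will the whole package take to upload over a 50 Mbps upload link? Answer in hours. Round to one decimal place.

Audio: 320 kbps = 0.320 Mbps.
drone footage reel: 46.150 Mbps × 720 s = 33228.0 Mb
sports highlight package: 33.320 Mbps × 305 s = 10162.6 Mb
tutorial video: 4.680 Mbps × 660 s = 3088.8 Mb
conference talk: 4.020 Mbps × 3300 s = 13266.0 Mb
TV episode: 4.980 Mbps × 2340 s = 11653.2 Mb
concert recording: 36.320 Mbps × 8160 s = 296371.2 Mb
Total: 367769.8 Mb = 45971.2 MB.
At 50 Mbps: 367769.8 / 50 = 7355 s ≈ 2.04 hours.

2.0 hours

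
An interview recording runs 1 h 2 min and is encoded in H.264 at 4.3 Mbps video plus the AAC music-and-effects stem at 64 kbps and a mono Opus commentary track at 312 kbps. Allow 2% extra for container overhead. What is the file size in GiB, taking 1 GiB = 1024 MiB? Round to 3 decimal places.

2.066 GiB

1 h 2 min = 62 min = 3720 s
Audio total: 64 + 312 = 376 kbps = 0.376 Mbps.
Total bitrate: 4.3 + 0.376 = 4.676 Mbps.
Stream data: 4.676 Mbps × 3720 s = 17394.7 Mb.
With 2% container overhead: ×1.02.
17,743 Mb = 2,217,826,800 bytes ÷ 1,073,741,824 = 2.066 GiB.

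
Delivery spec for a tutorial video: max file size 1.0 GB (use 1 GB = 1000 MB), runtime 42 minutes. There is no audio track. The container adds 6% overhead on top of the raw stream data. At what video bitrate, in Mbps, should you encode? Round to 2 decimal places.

Budget: 1.0 GB = 8000.0 Mb.
Stream payload after overhead: 8000.0 / 1.06 = 7547.2 Mb.
42 min = 2520 s
Total bitrate budget: 7547.2 Mb / 2520 s = 2.995 Mbps.

2.99 Mbps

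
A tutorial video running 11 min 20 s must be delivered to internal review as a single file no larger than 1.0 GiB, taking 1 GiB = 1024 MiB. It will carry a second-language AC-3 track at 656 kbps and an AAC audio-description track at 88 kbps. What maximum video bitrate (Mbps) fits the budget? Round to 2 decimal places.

Budget: 1.0 GiB = 8589.9 Mb.
11 min 20 s = 680 s
Total bitrate budget: 8589.9 Mb / 680 s = 12.632 Mbps.
Audio total: 656 + 88 = 744 kbps = 0.744 Mbps.
Video: 12.632 − 0.744 = 11.888 Mbps.

11.89 Mbps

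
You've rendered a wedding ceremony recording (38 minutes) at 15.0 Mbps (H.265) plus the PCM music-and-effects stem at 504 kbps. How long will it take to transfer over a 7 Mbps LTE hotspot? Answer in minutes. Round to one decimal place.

38 min = 2280 s
Audio: 504 kbps = 0.504 Mbps.
Total bitrate: 15.504 Mbps.
File: 15.504 Mbps × 2280 s = 35349.1 Mb.
At 7 Mbps: 35349.1 / 7 = 5049.9 s ≈ 84.2 minutes.

84.2 minutes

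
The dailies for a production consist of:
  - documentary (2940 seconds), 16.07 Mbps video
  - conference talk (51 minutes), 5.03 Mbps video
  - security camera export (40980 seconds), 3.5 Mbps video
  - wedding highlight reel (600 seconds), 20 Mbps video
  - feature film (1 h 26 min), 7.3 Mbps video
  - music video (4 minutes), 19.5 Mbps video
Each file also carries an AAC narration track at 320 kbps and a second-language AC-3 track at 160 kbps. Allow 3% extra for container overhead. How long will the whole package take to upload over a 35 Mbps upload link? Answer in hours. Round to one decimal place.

Audio total: 320 + 160 = 480 kbps = 0.480 Mbps.
documentary: 16.550 Mbps × 2940 s × 1.03 = 50116.7 Mb
conference talk: 5.510 Mbps × 3060 s × 1.03 = 17366.4 Mb
security camera export: 3.980 Mbps × 40980 s × 1.03 = 167993.4 Mb
wedding highlight reel: 20.480 Mbps × 600 s × 1.03 = 12656.6 Mb
feature film: 7.780 Mbps × 5160 s × 1.03 = 41349.1 Mb
music video: 19.980 Mbps × 240 s × 1.03 = 4939.1 Mb
Total: 294421.4 Mb = 36802.7 MB.
At 35 Mbps: 294421.4 / 35 = 8412 s ≈ 2.34 hours.

2.3 hours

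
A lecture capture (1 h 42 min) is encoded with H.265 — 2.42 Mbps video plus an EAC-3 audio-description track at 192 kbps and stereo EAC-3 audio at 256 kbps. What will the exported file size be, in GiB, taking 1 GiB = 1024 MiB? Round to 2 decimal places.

2.04 GiB

1 h 42 min = 102 min = 6120 s
Audio total: 192 + 256 = 448 kbps = 0.448 Mbps.
Total bitrate: 2.42 + 0.448 = 2.868 Mbps.
Stream data: 2.868 Mbps × 6120 s = 17552.2 Mb.
17,552 Mb = 2,194,020,000 bytes ÷ 1,073,741,824 = 2.043 GiB.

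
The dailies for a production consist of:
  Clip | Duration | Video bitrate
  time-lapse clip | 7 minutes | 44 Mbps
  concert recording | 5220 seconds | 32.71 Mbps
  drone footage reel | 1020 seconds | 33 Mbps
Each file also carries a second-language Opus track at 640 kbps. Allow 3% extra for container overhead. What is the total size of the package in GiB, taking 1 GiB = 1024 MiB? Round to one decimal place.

Audio: 640 kbps = 0.640 Mbps.
time-lapse clip: 44.640 Mbps × 420 s × 1.03 = 19311.3 Mb
concert recording: 33.350 Mbps × 5220 s × 1.03 = 179309.6 Mb
drone footage reel: 33.640 Mbps × 1020 s × 1.03 = 35342.2 Mb
Total: 233963.1 Mb = 29245.4 MB.
= 27.24 GiB.

27.2 GiB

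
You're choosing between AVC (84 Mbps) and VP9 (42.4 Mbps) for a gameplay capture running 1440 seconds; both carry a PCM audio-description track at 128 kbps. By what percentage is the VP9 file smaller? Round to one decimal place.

Audio: 128 kbps = 0.128 Mbps.
AVC: 84.128 Mbps × 1440 s = 121144.3 Mb = 15.143 GB.
VP9: 42.528 Mbps × 1440 s = 61240.3 Mb = 7.655 GB.
Reduction: (1 − 7.655/15.143) × 100 = 49.45%.

49.4%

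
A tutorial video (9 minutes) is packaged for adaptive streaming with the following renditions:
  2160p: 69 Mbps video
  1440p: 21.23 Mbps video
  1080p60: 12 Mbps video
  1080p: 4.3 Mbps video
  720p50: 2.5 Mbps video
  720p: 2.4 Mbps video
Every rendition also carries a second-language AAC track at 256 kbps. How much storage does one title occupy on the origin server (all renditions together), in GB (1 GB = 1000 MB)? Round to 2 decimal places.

9 min = 540 s
Audio: 256 kbps = 0.256 Mbps.
Sum of rendition bitrates: (69+0.256) + (21.23+0.256) + (12+0.256) + (4.3+0.256) + (2.5+0.256) + (2.4+0.256) = 112.966 Mbps.
× 540 s = 61,002 Mb = 7,625 MB = 7.625 GB.

7.63 GB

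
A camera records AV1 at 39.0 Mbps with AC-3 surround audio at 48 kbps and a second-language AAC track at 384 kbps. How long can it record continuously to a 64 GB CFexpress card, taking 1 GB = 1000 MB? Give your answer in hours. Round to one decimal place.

3.6 hours

Audio total: 48 + 384 = 432 kbps = 0.432 Mbps.
Total bitrate: 39.0 + 0.432 = 39.432 Mbps.
Capacity: 64 GB = 512,000 Mb.
Recording time: 512,000 / 39.432 = 12,984 s ≈ 3.61 hours.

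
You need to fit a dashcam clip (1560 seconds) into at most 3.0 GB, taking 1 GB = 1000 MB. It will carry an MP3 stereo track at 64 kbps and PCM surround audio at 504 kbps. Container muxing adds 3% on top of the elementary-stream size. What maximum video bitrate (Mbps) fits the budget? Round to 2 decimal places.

14.37 Mbps

Budget: 3.0 GB = 24000.0 Mb.
Stream payload after overhead: 24000.0 / 1.03 = 23301.0 Mb.
Total bitrate budget: 23301.0 Mb / 1560 s = 14.937 Mbps.
Audio total: 64 + 504 = 568 kbps = 0.568 Mbps.
Video: 14.937 − 0.568 = 14.369 Mbps.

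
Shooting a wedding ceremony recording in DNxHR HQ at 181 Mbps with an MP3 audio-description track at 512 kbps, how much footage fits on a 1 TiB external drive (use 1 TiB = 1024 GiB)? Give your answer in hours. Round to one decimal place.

13.5 hours

Audio: 512 kbps = 0.512 Mbps.
Total bitrate: 181 + 0.512 = 181.512 Mbps.
Capacity: 1 TiB = 8,796,093 Mb.
Recording time: 8,796,093 / 181.512 = 48,460 s ≈ 13.5 hours.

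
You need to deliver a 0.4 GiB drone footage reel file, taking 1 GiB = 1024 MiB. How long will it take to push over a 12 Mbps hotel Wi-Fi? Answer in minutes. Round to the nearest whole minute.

File: 0.4 GiB = 3436.0 Mb.
At 12 Mbps: 3436.0 / 12 = 286.3 s ≈ 4.77 minutes.

5 minutes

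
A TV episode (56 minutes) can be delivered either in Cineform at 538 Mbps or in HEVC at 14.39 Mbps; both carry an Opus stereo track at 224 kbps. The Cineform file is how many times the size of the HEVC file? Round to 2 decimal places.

36.83

56 min = 3360 s
Audio: 224 kbps = 0.224 Mbps.
Cineform: 538.224 Mbps × 3360 s = 1808432.6 Mb = 226.054 GB.
HEVC: 14.614 Mbps × 3360 s = 49103.0 Mb = 6.138 GB.
Ratio: 226.054 / 6.138 = 36.829.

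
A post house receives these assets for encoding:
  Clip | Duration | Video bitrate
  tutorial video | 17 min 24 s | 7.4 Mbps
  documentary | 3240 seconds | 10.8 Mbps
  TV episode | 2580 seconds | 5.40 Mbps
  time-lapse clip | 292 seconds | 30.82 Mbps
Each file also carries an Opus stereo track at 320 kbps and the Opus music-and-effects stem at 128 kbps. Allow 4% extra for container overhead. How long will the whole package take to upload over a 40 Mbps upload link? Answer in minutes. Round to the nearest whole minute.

30 minutes

Audio total: 320 + 128 = 448 kbps = 0.448 Mbps.
tutorial video: 7.848 Mbps × 1044 s × 1.04 = 8521.0 Mb
documentary: 11.248 Mbps × 3240 s × 1.04 = 37901.3 Mb
TV episode: 5.848 Mbps × 2580 s × 1.04 = 15691.4 Mb
time-lapse clip: 31.268 Mbps × 292 s × 1.04 = 9495.5 Mb
Total: 71609.1 Mb = 8951.1 MB.
At 40 Mbps: 71609.1 / 40 = 1790 s ≈ 29.8 minutes.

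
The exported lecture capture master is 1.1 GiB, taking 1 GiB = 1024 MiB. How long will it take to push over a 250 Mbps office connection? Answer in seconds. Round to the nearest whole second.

38 seconds

File: 1.1 GiB = 9448.9 Mb.
At 250 Mbps: 9448.9 / 250 = 37.8 s ≈ 37.8 seconds.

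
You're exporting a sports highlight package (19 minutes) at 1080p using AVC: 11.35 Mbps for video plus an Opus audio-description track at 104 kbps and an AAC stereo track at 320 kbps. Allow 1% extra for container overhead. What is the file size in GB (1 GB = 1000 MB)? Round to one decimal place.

1.7 GB

19 min = 1140 s
Audio total: 104 + 320 = 424 kbps = 0.424 Mbps.
Total bitrate: 11.35 + 0.424 = 11.774 Mbps.
Stream data: 11.774 Mbps × 1140 s = 13422.4 Mb.
With 1% container overhead: ×1.01.
13,557 Mb ÷ 8 = 1,695 MB → 1.695 GB.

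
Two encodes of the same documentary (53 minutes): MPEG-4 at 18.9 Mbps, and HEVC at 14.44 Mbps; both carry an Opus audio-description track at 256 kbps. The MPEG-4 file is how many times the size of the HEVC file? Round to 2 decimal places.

1.30

53 min = 3180 s
Audio: 256 kbps = 0.256 Mbps.
MPEG-4: 19.156 Mbps × 3180 s = 60916.1 Mb = 7.615 GB.
HEVC: 14.696 Mbps × 3180 s = 46733.3 Mb = 5.842 GB.
Ratio: 7.615 / 5.842 = 1.303.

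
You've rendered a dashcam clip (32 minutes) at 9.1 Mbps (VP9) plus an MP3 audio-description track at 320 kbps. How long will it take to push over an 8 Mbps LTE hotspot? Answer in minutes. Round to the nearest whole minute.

32 min = 1920 s
Audio: 320 kbps = 0.320 Mbps.
Total bitrate: 9.420 Mbps.
File: 9.420 Mbps × 1920 s = 18086.4 Mb.
At 8 Mbps: 18086.4 / 8 = 2260.8 s ≈ 37.7 minutes.

38 minutes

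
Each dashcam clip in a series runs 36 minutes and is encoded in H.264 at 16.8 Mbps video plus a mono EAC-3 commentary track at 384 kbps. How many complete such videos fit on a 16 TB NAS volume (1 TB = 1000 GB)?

36 min = 2160 s
Audio: 384 kbps = 0.384 Mbps.
Total bitrate: 17.184 Mbps.
Per item: 17.184 Mbps × 2160 s = 37,117 Mb = 4,640 MB.
Capacity: 16 TB = 128,000,000 Mb; 3448.51 items → 3448 complete.

3448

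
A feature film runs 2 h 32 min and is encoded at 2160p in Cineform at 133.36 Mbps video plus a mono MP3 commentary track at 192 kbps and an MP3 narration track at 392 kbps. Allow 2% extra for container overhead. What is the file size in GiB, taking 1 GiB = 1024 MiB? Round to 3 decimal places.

145.054 GiB

2 h 32 min = 152 min = 9120 s
Audio total: 192 + 392 = 584 kbps = 0.584 Mbps.
Total bitrate: 133.36 + 0.584 = 133.944 Mbps.
Stream data: 133.944 Mbps × 9120 s = 1221569.3 Mb.
With 2% container overhead: ×1.02.
1,246,001 Mb = 155,750,083,200 bytes ÷ 1,073,741,824 = 145.1 GiB.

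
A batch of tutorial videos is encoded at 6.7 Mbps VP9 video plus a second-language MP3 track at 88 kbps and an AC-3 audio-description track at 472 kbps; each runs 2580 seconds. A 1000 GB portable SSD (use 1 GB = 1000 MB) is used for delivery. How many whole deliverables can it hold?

427

Audio total: 88 + 472 = 560 kbps = 0.560 Mbps.
Total bitrate: 7.260 Mbps.
Per item: 7.260 Mbps × 2580 s = 18,731 Mb = 2,341 MB.
Capacity: 1000 GB = 8,000,000 Mb; 427.10 items → 427 complete.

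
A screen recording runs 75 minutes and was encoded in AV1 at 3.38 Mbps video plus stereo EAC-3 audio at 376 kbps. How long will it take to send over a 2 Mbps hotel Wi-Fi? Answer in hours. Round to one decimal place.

2.3 hours

75 min = 4500 s
Audio: 376 kbps = 0.376 Mbps.
Total bitrate: 3.756 Mbps.
File: 3.756 Mbps × 4500 s = 16902.0 Mb.
At 2 Mbps: 16902.0 / 2 = 8451.0 s ≈ 2.35 hours.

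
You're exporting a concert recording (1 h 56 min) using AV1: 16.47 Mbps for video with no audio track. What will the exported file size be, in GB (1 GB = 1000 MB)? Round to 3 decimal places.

1 h 56 min = 116 min = 6960 s
Total bitrate: 16.47 Mbps.
Stream data: 16.470 Mbps × 6960 s = 114631.2 Mb.
114,631 Mb ÷ 8 = 14,329 MB → 14.33 GB.

14.329 GB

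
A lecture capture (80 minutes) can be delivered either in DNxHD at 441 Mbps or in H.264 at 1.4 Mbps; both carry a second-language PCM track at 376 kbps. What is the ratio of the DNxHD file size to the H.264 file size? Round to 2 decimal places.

248.52

80 min = 4800 s
Audio: 376 kbps = 0.376 Mbps.
DNxHD: 441.376 Mbps × 4800 s = 2118604.8 Mb = 264.826 GB.
H.264: 1.776 Mbps × 4800 s = 8524.8 Mb = 1.066 GB.
Ratio: 264.826 / 1.066 = 248.523.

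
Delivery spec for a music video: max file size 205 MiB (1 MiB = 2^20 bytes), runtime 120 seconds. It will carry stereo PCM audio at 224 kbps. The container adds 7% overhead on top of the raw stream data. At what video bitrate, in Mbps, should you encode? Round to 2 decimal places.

Budget: 205 MiB = 1719.7 Mb.
Stream payload after overhead: 1719.7 / 1.07 = 1607.2 Mb.
Total bitrate budget: 1607.2 Mb / 120 s = 13.393 Mbps.
Audio: 224 kbps = 0.224 Mbps.
Video: 13.393 − 0.224 = 13.169 Mbps.

13.17 Mbps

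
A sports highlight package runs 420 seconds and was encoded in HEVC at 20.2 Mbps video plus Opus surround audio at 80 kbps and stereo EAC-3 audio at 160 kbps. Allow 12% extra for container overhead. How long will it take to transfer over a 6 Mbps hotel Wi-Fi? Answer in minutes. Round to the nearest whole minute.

27 minutes

Audio total: 80 + 160 = 240 kbps = 0.240 Mbps.
Total bitrate: 20.440 Mbps.
File: 20.440 Mbps × 420 s = 8584.8 Mb.
With 12% container overhead: ×1.12. → 9615.0 Mb.
At 6 Mbps: 9615.0 / 6 = 1602.5 s ≈ 26.7 minutes.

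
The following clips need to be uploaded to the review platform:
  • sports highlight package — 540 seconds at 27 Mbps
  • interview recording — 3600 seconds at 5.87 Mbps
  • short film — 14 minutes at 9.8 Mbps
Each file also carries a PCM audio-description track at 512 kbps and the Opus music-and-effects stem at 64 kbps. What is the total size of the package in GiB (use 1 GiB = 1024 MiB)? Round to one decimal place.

Audio total: 512 + 64 = 576 kbps = 0.576 Mbps.
sports highlight package: 27.576 Mbps × 540 s = 14891.0 Mb
interview recording: 6.446 Mbps × 3600 s = 23205.6 Mb
short film: 10.376 Mbps × 840 s = 8715.8 Mb
Total: 46812.5 Mb = 5851.6 MB.
= 5.450 GiB.

5.4 GiB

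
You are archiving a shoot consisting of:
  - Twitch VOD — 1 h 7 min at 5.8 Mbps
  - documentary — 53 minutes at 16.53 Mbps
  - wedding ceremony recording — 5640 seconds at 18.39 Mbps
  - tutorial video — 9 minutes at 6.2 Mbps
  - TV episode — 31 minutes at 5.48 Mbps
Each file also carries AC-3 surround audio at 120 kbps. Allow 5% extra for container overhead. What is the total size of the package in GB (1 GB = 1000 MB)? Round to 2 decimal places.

25.59 GB

Audio: 120 kbps = 0.120 Mbps.
Twitch VOD: 5.920 Mbps × 4020 s × 1.05 = 24988.3 Mb
documentary: 16.650 Mbps × 3180 s × 1.05 = 55594.3 Mb
wedding ceremony recording: 18.510 Mbps × 5640 s × 1.05 = 109616.2 Mb
tutorial video: 6.320 Mbps × 540 s × 1.05 = 3583.4 Mb
TV episode: 5.600 Mbps × 1860 s × 1.05 = 10936.8 Mb
Total: 204719.1 Mb = 25589.9 MB.
= 25.59 GB.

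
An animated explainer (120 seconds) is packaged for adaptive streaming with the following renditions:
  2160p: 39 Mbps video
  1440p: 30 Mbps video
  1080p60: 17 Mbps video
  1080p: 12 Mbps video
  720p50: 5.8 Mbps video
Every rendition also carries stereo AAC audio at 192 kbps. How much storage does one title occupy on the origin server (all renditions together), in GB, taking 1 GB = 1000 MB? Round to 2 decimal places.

1.57 GB

Audio: 192 kbps = 0.192 Mbps.
Sum of rendition bitrates: (39+0.192) + (30+0.192) + (17+0.192) + (12+0.192) + (5.8+0.192) = 104.760 Mbps.
× 120 s = 12,571 Mb = 1,571 MB = 1.571 GB.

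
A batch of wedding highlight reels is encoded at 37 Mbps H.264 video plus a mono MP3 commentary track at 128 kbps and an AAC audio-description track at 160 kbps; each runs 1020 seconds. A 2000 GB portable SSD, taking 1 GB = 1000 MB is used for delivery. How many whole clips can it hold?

Audio total: 128 + 160 = 288 kbps = 0.288 Mbps.
Total bitrate: 37.288 Mbps.
Per item: 37.288 Mbps × 1020 s = 38,034 Mb = 4,754 MB.
Capacity: 2000 GB = 16,000,000 Mb; 420.68 items → 420 complete.

420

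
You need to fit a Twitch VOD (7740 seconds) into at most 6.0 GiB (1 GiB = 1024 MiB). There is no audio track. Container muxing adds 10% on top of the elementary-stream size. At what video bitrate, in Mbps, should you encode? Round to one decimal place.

6.1 Mbps

Budget: 6.0 GiB = 51539.6 Mb.
Stream payload after overhead: 51539.6 / 1.10 = 46854.2 Mb.
Total bitrate budget: 46854.2 Mb / 7740 s = 6.054 Mbps.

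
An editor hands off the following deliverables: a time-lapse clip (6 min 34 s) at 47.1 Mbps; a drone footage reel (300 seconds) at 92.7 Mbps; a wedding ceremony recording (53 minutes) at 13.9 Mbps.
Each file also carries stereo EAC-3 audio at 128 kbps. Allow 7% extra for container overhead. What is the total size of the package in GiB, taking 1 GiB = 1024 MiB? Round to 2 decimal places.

11.34 GiB

Audio: 128 kbps = 0.128 Mbps.
time-lapse clip: 47.228 Mbps × 394 s × 1.07 = 19910.4 Mb
drone footage reel: 92.828 Mbps × 300 s × 1.07 = 29797.8 Mb
wedding ceremony recording: 14.028 Mbps × 3180 s × 1.07 = 47731.7 Mb
Total: 97439.8 Mb = 12180.0 MB.
= 11.34 GiB.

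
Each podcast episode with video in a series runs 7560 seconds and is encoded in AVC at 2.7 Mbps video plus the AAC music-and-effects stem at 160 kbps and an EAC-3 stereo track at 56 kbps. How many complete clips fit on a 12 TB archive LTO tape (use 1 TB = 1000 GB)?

Audio total: 160 + 56 = 216 kbps = 0.216 Mbps.
Total bitrate: 2.916 Mbps.
Per item: 2.916 Mbps × 7560 s = 22,045 Mb = 2,756 MB.
Capacity: 12 TB = 96,000,000 Mb; 4354.74 items → 4354 complete.

4354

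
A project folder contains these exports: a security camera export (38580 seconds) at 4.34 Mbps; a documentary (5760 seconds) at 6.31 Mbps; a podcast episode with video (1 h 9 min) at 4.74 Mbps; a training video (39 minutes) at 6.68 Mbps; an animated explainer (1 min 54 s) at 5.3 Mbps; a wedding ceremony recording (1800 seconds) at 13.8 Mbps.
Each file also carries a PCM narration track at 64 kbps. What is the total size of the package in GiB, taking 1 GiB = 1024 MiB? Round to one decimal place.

Audio: 64 kbps = 0.064 Mbps.
security camera export: 4.404 Mbps × 38580 s = 169906.3 Mb
documentary: 6.374 Mbps × 5760 s = 36714.2 Mb
podcast episode with video: 4.804 Mbps × 4140 s = 19888.6 Mb
training video: 6.744 Mbps × 2340 s = 15781.0 Mb
animated explainer: 5.364 Mbps × 114 s = 611.5 Mb
wedding ceremony recording: 13.864 Mbps × 1800 s = 24955.2 Mb
Total: 267856.8 Mb = 33482.1 MB.
= 31.18 GiB.

31.2 GiB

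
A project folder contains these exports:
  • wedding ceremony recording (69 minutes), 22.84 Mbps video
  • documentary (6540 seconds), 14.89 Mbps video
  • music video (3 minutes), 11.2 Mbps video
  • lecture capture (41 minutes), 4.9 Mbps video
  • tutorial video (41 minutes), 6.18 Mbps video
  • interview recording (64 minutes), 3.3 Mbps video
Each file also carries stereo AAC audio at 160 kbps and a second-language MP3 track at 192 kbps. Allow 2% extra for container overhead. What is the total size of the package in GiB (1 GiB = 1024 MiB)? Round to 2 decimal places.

Audio total: 160 + 192 = 352 kbps = 0.352 Mbps.
wedding ceremony recording: 23.192 Mbps × 4140 s × 1.02 = 97935.2 Mb
documentary: 15.242 Mbps × 6540 s × 1.02 = 101676.3 Mb
music video: 11.552 Mbps × 180 s × 1.02 = 2120.9 Mb
lecture capture: 5.252 Mbps × 2460 s × 1.02 = 13178.3 Mb
tutorial video: 6.532 Mbps × 2460 s × 1.02 = 16390.1 Mb
interview recording: 3.652 Mbps × 3840 s × 1.02 = 14304.2 Mb
Total: 245605.0 Mb = 30700.6 MB.
= 28.59 GiB.

28.59 GiB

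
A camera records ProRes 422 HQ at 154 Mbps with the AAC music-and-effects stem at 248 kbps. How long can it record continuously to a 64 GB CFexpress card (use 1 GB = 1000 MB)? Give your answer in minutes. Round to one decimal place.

55.3 minutes

Audio: 248 kbps = 0.248 Mbps.
Total bitrate: 154 + 0.248 = 154.248 Mbps.
Capacity: 64 GB = 512,000 Mb.
Recording time: 512,000 / 154.248 = 3,319 s ≈ 55.3 minutes.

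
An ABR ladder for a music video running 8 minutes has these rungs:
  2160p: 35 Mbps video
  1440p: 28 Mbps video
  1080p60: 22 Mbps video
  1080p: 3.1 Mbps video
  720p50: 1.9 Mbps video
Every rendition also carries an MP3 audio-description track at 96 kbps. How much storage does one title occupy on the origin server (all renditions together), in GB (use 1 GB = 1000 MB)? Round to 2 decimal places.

5.43 GB

8 min = 480 s
Audio: 96 kbps = 0.096 Mbps.
Sum of rendition bitrates: (35+0.096) + (28+0.096) + (22+0.096) + (3.1+0.096) + (1.9+0.096) = 90.480 Mbps.
× 480 s = 43,430 Mb = 5,429 MB = 5.429 GB.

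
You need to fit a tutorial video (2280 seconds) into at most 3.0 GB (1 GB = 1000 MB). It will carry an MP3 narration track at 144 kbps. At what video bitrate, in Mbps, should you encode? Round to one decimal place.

Budget: 3.0 GB = 24000.0 Mb.
Total bitrate budget: 24000.0 Mb / 2280 s = 10.526 Mbps.
Audio: 144 kbps = 0.144 Mbps.
Video: 10.526 − 0.144 = 10.382 Mbps.

10.4 Mbps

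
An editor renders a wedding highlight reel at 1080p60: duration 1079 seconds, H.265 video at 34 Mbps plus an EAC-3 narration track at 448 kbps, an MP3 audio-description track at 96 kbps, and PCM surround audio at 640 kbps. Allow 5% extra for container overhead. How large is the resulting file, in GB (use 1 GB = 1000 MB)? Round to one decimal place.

Audio total: 448 + 96 + 640 = 1184 kbps = 1.184 Mbps.
Total bitrate: 34 + 1.184 = 35.184 Mbps.
Stream data: 35.184 Mbps × 1079 s = 37963.5 Mb.
With 5% container overhead: ×1.05.
39,862 Mb ÷ 8 = 4,983 MB → 4.983 GB.

5.0 GB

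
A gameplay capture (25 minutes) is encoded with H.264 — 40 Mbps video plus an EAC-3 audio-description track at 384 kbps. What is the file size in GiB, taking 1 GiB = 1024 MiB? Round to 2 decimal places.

25 min = 1500 s
Audio: 384 kbps = 0.384 Mbps.
Total bitrate: 40 + 0.384 = 40.384 Mbps.
Stream data: 40.384 Mbps × 1500 s = 60576.0 Mb.
60,576 Mb = 7,572,000,000 bytes ÷ 1,073,741,824 = 7.052 GiB.

7.05 GiB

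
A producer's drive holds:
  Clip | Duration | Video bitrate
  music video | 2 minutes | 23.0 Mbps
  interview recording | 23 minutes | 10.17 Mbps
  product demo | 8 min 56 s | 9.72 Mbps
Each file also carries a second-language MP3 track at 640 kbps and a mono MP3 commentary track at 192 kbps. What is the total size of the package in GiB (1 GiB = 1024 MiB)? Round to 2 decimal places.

Audio total: 640 + 192 = 832 kbps = 0.832 Mbps.
music video: 23.832 Mbps × 120 s = 2859.8 Mb
interview recording: 11.002 Mbps × 1380 s = 15182.8 Mb
product demo: 10.552 Mbps × 536 s = 5655.9 Mb
Total: 23698.5 Mb = 2962.3 MB.
= 2.759 GiB.

2.76 GiB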